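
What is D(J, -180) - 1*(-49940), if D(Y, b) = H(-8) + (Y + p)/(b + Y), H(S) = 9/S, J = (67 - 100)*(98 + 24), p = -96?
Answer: 280062707/5608 ≈ 49940.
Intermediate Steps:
J = -4026 (J = -33*122 = -4026)
D(Y, b) = -9/8 + (-96 + Y)/(Y + b) (D(Y, b) = 9/(-8) + (Y - 96)/(b + Y) = 9*(-⅛) + (-96 + Y)/(Y + b) = -9/8 + (-96 + Y)/(Y + b))
D(J, -180) - 1*(-49940) = (-768 - 1*(-4026) - 9*(-180))/(8*(-4026 - 180)) - 1*(-49940) = (⅛)*(-768 + 4026 + 1620)/(-4206) + 49940 = (⅛)*(-1/4206)*4878 + 49940 = -813/5608 + 49940 = 280062707/5608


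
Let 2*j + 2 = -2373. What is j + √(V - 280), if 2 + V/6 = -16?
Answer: -2375/2 + 2*I*√97 ≈ -1187.5 + 19.698*I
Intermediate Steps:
V = -108 (V = -12 + 6*(-16) = -12 - 96 = -108)
j = -2375/2 (j = -1 + (½)*(-2373) = -1 - 2373/2 = -2375/2 ≈ -1187.5)
j + √(V - 280) = -2375/2 + √(-108 - 280) = -2375/2 + √(-388) = -2375/2 + 2*I*√97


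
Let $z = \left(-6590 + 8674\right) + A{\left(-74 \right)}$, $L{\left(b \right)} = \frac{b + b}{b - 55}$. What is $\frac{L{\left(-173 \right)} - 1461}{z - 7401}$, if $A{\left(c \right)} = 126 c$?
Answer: $\frac{166381}{1669074} \approx 0.099685$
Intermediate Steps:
$L{\left(b \right)} = \frac{2 b}{-55 + b}$
$z = -7240$ ($z = \left(-6590 + 8674\right) + 126 \left(-74\right) = 2084 - 9324 = -7240$)
$\frac{L{\left(-173 \right)} - 1461}{z - 7401} = \frac{2 \left(-173\right) \frac{1}{-55 - 173} - 1461}{-7240 - 7401} = \frac{2 \left(-173\right) \frac{1}{-228} - 1461}{-14641} = \left(2 \left(-173\right) \left(- \frac{1}{228}\right) - 1461\right) \left(- \frac{1}{14641}\right) = \left(\frac{173}{114} - 1461\right) \left(- \frac{1}{14641}\right) = \left(- \frac{166381}{114}\right) \left(- \frac{1}{14641}\right) = \frac{166381}{1669074}$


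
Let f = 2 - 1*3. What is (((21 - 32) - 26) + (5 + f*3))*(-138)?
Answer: 4830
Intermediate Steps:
f = -1 (f = 2 - 3 = -1)
(((21 - 32) - 26) + (5 + f*3))*(-138) = (((21 - 32) - 26) + (5 - 1*3))*(-138) = ((-11 - 26) + (5 - 3))*(-138) = (-37 + 2)*(-138) = -35*(-138) = 4830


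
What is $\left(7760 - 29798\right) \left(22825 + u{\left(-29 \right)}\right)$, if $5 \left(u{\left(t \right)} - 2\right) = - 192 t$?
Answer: $- \frac{2638014714}{5} \approx -5.276 \cdot 10^{8}$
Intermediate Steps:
$u{\left(t \right)} = 2 - \frac{192 t}{5}$ ($u{\left(t \right)} = 2 + \frac{\left(-192\right) t}{5} = 2 - \frac{192 t}{5}$)
$\left(7760 - 29798\right) \left(22825 + u{\left(-29 \right)}\right) = \left(7760 - 29798\right) \left(22825 + \left(2 - - \frac{5568}{5}\right)\right) = - 22038 \left(22825 + \left(2 + \frac{5568}{5}\right)\right) = - 22038 \left(22825 + \frac{5578}{5}\right) = \left(-22038\right) \frac{119703}{5} = - \frac{2638014714}{5}$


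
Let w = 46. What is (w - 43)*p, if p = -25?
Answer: -75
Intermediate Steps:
(w - 43)*p = (46 - 43)*(-25) = 3*(-25) = -75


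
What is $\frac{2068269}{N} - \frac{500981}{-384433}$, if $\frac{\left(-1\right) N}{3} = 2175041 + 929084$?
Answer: $\frac{1290070694466}{1193328086125} \approx 1.0811$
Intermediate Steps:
$N = -9312375$ ($N = - 3 \left(2175041 + 929084\right) = \left(-3\right) 3104125 = -9312375$)
$\frac{2068269}{N} - \frac{500981}{-384433} = \frac{2068269}{-9312375} - \frac{500981}{-384433} = 2068269 \left(- \frac{1}{9312375}\right) - - \frac{500981}{384433} = - \frac{689423}{3104125} + \frac{500981}{384433} = \frac{1290070694466}{1193328086125}$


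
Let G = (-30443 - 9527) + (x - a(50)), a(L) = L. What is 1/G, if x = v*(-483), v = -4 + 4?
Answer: -1/40020 ≈ -2.4988e-5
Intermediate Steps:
v = 0
x = 0 (x = 0*(-483) = 0)
G = -40020 (G = (-30443 - 9527) + (0 - 1*50) = -39970 + (0 - 50) = -39970 - 50 = -40020)
1/G = 1/(-40020) = -1/40020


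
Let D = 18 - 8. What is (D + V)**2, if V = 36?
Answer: 2116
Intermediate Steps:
D = 10
(D + V)**2 = (10 + 36)**2 = 46**2 = 2116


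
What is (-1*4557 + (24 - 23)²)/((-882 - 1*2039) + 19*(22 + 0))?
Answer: 4556/2503 ≈ 1.8202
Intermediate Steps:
(-1*4557 + (24 - 23)²)/((-882 - 1*2039) + 19*(22 + 0)) = (-4557 + 1²)/((-882 - 2039) + 19*22) = (-4557 + 1)/(-2921 + 418) = -4556/(-2503) = -4556*(-1/2503) = 4556/2503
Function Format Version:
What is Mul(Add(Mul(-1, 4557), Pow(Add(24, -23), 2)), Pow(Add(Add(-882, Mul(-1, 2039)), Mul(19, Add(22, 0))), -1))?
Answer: Rational(4556, 2503) ≈ 1.8202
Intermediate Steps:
Mul(Add(Mul(-1, 4557), Pow(Add(24, -23), 2)), Pow(Add(Add(-882, Mul(-1, 2039)), Mul(19, Add(22, 0))), -1)) = Mul(Add(-4557, Pow(1, 2)), Pow(Add(Add(-882, -2039), Mul(19, 22)), -1)) = Mul(Add(-4557, 1), Pow(Add(-2921, 418), -1)) = Mul(-4556, Pow(-2503, -1)) = Mul(-4556, Rational(-1, 2503)) = Rational(4556, 2503)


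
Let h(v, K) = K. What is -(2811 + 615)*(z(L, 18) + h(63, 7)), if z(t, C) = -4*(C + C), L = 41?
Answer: 469362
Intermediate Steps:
z(t, C) = -8*C
-(2811 + 615)*(z(L, 18) + h(63, 7)) = -(2811 + 615)*(-8*18 + 7) = -3426*(-144 + 7) = -3426*(-137) = -1*(-469362) = 469362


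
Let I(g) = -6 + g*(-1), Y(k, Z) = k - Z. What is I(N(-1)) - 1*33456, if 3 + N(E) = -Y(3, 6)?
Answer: -33462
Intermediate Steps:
N(E) = 0 (N(E) = -3 - (3 - 1*6) = -3 - (3 - 6) = -3 - 1*(-3) = -3 + 3 = 0)
I(g) = -6 - g
I(N(-1)) - 1*33456 = (-6 - 1*0) - 1*33456 = (-6 + 0) - 33456 = -6 - 33456 = -33462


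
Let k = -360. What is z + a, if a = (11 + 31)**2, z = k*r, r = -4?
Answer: 3204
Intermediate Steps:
z = 1440 (z = -360*(-4) = 1440)
a = 1764 (a = 42**2 = 1764)
z + a = 1440 + 1764 = 3204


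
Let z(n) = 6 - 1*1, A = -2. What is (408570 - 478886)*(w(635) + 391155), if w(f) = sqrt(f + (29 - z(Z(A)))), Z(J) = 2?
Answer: -27504454980 - 70316*sqrt(659) ≈ -2.7506e+10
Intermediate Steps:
z(n) = 5 (z(n) = 6 - 1 = 5)
w(f) = sqrt(24 + f) (w(f) = sqrt(f + (29 - 1*5)) = sqrt(f + (29 - 5)) = sqrt(f + 24) = sqrt(24 + f))
(408570 - 478886)*(w(635) + 391155) = (408570 - 478886)*(sqrt(24 + 635) + 391155) = -70316*(sqrt(659) + 391155) = -70316*(391155 + sqrt(659)) = -27504454980 - 70316*sqrt(659)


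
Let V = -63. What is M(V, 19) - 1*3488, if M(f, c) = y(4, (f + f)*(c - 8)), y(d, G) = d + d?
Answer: -3480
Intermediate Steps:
y(d, G) = 2*d
M(f, c) = 8 (M(f, c) = 2*4 = 8)
M(V, 19) - 1*3488 = 8 - 1*3488 = 8 - 3488 = -3480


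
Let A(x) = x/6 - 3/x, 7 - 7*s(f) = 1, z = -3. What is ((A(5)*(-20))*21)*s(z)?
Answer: -84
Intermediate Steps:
s(f) = 6/7 (s(f) = 1 - ⅐*1 = 1 - ⅐ = 6/7)
A(x) = -3/x + x/6 (A(x) = x*(⅙) - 3/x = x/6 - 3/x = -3/x + x/6)
((A(5)*(-20))*21)*s(z) = (((-3/5 + (⅙)*5)*(-20))*21)*(6/7) = (((-3*⅕ + ⅚)*(-20))*21)*(6/7) = (((-⅗ + ⅚)*(-20))*21)*(6/7) = (((7/30)*(-20))*21)*(6/7) = -14/3*21*(6/7) = -98*6/7 = -84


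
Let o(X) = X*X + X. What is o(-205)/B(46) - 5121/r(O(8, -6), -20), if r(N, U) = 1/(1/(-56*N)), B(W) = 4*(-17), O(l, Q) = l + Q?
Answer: -63759/112 ≈ -569.28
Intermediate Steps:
O(l, Q) = Q + l
B(W) = -68
r(N, U) = -56*N (r(N, U) = 1/(-1/(56*N)) = -56*N)
o(X) = X + X**2 (o(X) = X**2 + X = X + X**2)
o(-205)/B(46) - 5121/r(O(8, -6), -20) = -205*(1 - 205)/(-68) - 5121*(-1/(56*(-6 + 8))) = -205*(-204)*(-1/68) - 5121/((-56*2)) = 41820*(-1/68) - 5121/(-112) = -615 - 5121*(-1/112) = -615 + 5121/112 = -63759/112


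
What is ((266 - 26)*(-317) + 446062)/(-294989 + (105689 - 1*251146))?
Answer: -184991/220223 ≈ -0.84002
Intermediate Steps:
((266 - 26)*(-317) + 446062)/(-294989 + (105689 - 1*251146)) = (240*(-317) + 446062)/(-294989 + (105689 - 251146)) = (-76080 + 446062)/(-294989 - 145457) = 369982/(-440446) = 369982*(-1/440446) = -184991/220223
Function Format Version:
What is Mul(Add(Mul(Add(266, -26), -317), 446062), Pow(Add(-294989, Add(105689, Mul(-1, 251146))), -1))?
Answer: Rational(-184991, 220223) ≈ -0.84002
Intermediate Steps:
Mul(Add(Mul(Add(266, -26), -317), 446062), Pow(Add(-294989, Add(105689, Mul(-1, 251146))), -1)) = Mul(Add(Mul(240, -317), 446062), Pow(Add(-294989, Add(105689, -251146)), -1)) = Mul(Add(-76080, 446062), Pow(Add(-294989, -145457), -1)) = Mul(369982, Pow(-440446, -1)) = Mul(369982, Rational(-1, 440446)) = Rational(-184991, 220223)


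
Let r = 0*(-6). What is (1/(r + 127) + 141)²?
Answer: 320696464/16129 ≈ 19883.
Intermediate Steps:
r = 0
(1/(r + 127) + 141)² = (1/(0 + 127) + 141)² = (1/127 + 141)² = (17908/127)² = 320696464/16129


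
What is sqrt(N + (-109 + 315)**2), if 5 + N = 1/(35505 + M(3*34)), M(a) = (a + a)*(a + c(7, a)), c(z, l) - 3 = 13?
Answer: 2*sqrt(37651348658994)/59577 ≈ 205.99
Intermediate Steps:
c(z, l) = 16 (c(z, l) = 3 + 13 = 16)
M(a) = 2*a*(16 + a) (M(a) = (a + a)*(a + 16) = (2*a)*(16 + a) = 2*a*(16 + a))
N = -297884/59577 (N = -5 + 1/(35505 + 2*(3*34)*(16 + 3*34)) = -5 + 1/(35505 + 2*102*(16 + 102)) = -5 + 1/(35505 + 2*102*118) = -5 + 1/(35505 + 24072) = -5 + 1/59577 = -297884/59577 ≈ -5.0000)
sqrt(N + (-109 + 315)**2) = sqrt(-297884/59577 + (-109 + 315)**2) = sqrt(-297884/59577 + 206**2) = sqrt(-297884/59577 + 42436) = sqrt(2527911688/59577) = 2*sqrt(37651348658994)/59577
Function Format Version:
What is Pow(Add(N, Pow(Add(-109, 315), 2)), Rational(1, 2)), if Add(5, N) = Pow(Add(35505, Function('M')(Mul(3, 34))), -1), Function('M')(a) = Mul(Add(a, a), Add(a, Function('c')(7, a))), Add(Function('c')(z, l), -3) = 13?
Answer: Mul(Rational(2, 59577), Pow(37651348658994, Rational(1, 2))) ≈ 205.99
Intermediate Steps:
Function('c')(z, l) = 16 (Function('c')(z, l) = Add(3, 13) = 16)
Function('M')(a) = Mul(2, a, Add(16, a)) (Function('M')(a) = Mul(Add(a, a), Add(a, 16)) = Mul(Mul(2, a), Add(16, a)) = Mul(2, a, Add(16, a)))
N = Rational(-297884, 59577) (N = Add(-5, Pow(Add(35505, Mul(2, Mul(3, 34), Add(16, Mul(3, 34)))), -1)) = Add(-5, Pow(Add(35505, Mul(2, 102, Add(16, 102))), -1)) = Add(-5, Pow(Add(35505, Mul(2, 102, 118)), -1)) = Add(-5, Pow(Add(35505, 24072), -1)) = Add(-5, Pow(59577, -1)) = Add(-5, Rational(1, 59577)) = Rational(-297884, 59577) ≈ -5.0000)
Pow(Add(N, Pow(Add(-109, 315), 2)), Rational(1, 2)) = Pow(Add(Rational(-297884, 59577), Pow(Add(-109, 315), 2)), Rational(1, 2)) = Pow(Add(Rational(-297884, 59577), Pow(206, 2)), Rational(1, 2)) = Pow(Add(Rational(-297884, 59577), 42436), Rational(1, 2)) = Pow(Rational(2527911688, 59577), Rational(1, 2)) = Mul(Rational(2, 59577), Pow(37651348658994, Rational(1, 2)))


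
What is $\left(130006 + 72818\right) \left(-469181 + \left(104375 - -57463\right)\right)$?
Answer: $-62336536632$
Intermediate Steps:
$\left(130006 + 72818\right) \left(-469181 + \left(104375 - -57463\right)\right) = 202824 \left(-469181 + \left(104375 + 57463\right)\right) = 202824 \left(-469181 + 161838\right) = 202824 \left(-307343\right) = -62336536632$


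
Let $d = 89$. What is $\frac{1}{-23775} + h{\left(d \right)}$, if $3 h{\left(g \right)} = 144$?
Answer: $\frac{1141199}{23775} \approx 48.0$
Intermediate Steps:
$h{\left(g \right)} = 48$ ($h{\left(g \right)} = \frac{1}{3} \cdot 144 = 48$)
$\frac{1}{-23775} + h{\left(d \right)} = \frac{1}{-23775} + 48 = - \frac{1}{23775} + 48 = \frac{1141199}{23775}$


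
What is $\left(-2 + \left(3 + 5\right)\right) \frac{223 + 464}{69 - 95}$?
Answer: $- \frac{2061}{13} \approx -158.54$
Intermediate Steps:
$\left(-2 + \left(3 + 5\right)\right) \frac{223 + 464}{69 - 95} = \left(-2 + 8\right) \frac{687}{-26} = 6 \cdot 687 \left(- \frac{1}{26}\right) = 6 \left(- \frac{687}{26}\right) = - \frac{2061}{13}$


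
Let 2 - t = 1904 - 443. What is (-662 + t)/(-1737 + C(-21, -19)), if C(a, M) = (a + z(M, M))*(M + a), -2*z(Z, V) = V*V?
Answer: -2121/6323 ≈ -0.33544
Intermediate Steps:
z(Z, V) = -V**2/2 (z(Z, V) = -V*V/2 = -V**2/2)
C(a, M) = (M + a)*(a - M**2/2) (C(a, M) = (a - M**2/2)*(M + a) = (M + a)*(a - M**2/2))
t = -1459 (t = 2 - (1904 - 443) = 2 - 1*1461 = 2 - 1461 = -1459)
(-662 + t)/(-1737 + C(-21, -19)) = (-662 - 1459)/(-1737 + ((-21)**2 - 1/2*(-19)**3 - 19*(-21) - 1/2*(-21)*(-19)**2)) = -2121/(-1737 + (441 - 1/2*(-6859) + 399 - 1/2*(-21)*361)) = -2121/(-1737 + (441 + 6859/2 + 399 + 7581/2)) = -2121/(-1737 + 8060) = -2121/6323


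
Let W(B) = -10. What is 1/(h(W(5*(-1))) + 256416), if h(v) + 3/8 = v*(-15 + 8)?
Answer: 8/2051885 ≈ 3.8989e-6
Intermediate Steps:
h(v) = -3/8 - 7*v (h(v) = -3/8 + v*(-15 + 8) = -3/8 + v*(-7) = -3/8 - 7*v)
1/(h(W(5*(-1))) + 256416) = 1/((-3/8 - 7*(-10)) + 256416) = 1/((-3/8 + 70) + 256416) = 1/(557/8 + 256416) = 1/(2051885/8) = 8/2051885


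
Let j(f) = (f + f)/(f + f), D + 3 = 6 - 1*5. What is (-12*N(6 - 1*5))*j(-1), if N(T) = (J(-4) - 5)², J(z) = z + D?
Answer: -1452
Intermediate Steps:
D = -2 (D = -3 + (6 - 1*5) = -3 + (6 - 5) = -3 + 1 = -2)
J(z) = -2 + z (J(z) = z - 2 = -2 + z)
j(f) = 1 (j(f) = (2*f)/((2*f)) = (2*f)*(1/(2*f)) = 1)
N(T) = 121 (N(T) = ((-2 - 4) - 5)² = (-6 - 5)² = (-11)² = 121)
(-12*N(6 - 1*5))*j(-1) = -12*121*1 = -1452*1 = -1452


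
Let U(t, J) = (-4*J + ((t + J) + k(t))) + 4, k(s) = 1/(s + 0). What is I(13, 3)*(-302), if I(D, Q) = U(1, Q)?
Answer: 906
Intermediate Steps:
k(s) = 1/s
U(t, J) = 4 + t + 1/t - 3*J (U(t, J) = (-4*J + ((t + J) + 1/t)) + 4 = (-4*J + ((J + t) + 1/t)) + 4 = (-4*J + (J + t + 1/t)) + 4 = (t + 1/t - 3*J) + 4 = 4 + t + 1/t - 3*J)
I(D, Q) = 6 - 3*Q (I(D, Q) = 4 + 1 + 1/1 - 3*Q = 4 + 1 + 1 - 3*Q = 6 - 3*Q)
I(13, 3)*(-302) = (6 - 3*3)*(-302) = (6 - 9)*(-302) = -3*(-302) = 906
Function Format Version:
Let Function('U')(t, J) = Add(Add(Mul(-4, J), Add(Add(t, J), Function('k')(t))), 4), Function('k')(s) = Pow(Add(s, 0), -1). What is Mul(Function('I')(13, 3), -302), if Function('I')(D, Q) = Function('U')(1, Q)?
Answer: 906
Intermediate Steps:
Function('k')(s) = Pow(s, -1)
Function('U')(t, J) = Add(4, t, Pow(t, -1), Mul(-3, J)) (Function('U')(t, J) = Add(Add(Mul(-4, J), Add(Add(t, J), Pow(t, -1))), 4) = Add(Add(Mul(-4, J), Add(Add(J, t), Pow(t, -1))), 4) = Add(Add(Mul(-4, J), Add(J, t, Pow(t, -1))), 4) = Add(Add(t, Pow(t, -1), Mul(-3, J)), 4) = Add(4, t, Pow(t, -1), Mul(-3, J)))
Function('I')(D, Q) = Add(6, Mul(-3, Q)) (Function('I')(D, Q) = Add(4, 1, Pow(1, -1), Mul(-3, Q)) = Add(4, 1, 1, Mul(-3, Q)) = Add(6, Mul(-3, Q)))
Mul(Function('I')(13, 3), -302) = Mul(Add(6, Mul(-3, 3)), -302) = Mul(Add(6, -9), -302) = Mul(-3, -302) = 906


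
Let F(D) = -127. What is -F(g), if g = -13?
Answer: 127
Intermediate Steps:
-F(g) = -1*(-127) = 127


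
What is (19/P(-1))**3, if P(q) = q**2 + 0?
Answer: 6859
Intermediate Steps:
P(q) = q**2
(19/P(-1))**3 = (19/((-1)**2))**3 = (19/1)**3 = (19*1)**3 = 19**3 = 6859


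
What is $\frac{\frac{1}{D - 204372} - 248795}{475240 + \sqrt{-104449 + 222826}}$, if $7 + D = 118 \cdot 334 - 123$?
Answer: $- \frac{1951980176769724}{3728606173632507} + \frac{41073566551 \sqrt{13153}}{12428687245441690} \approx -0.52314$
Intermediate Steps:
$D = 39282$ ($D = -7 + \left(118 \cdot 334 - 123\right) = -7 + \left(39412 - 123\right) = -7 + 39289 = 39282$)
$\frac{\frac{1}{D - 204372} - 248795}{475240 + \sqrt{-104449 + 222826}} = \frac{\frac{1}{39282 - 204372} - 248795}{475240 + \sqrt{-104449 + 222826}} = \frac{\frac{1}{-165090} - 248795}{475240 + \sqrt{118377}} = \frac{- \frac{1}{165090} - 248795}{475240 + 3 \sqrt{13153}} = - \frac{41073566551}{165090 \left(475240 + 3 \sqrt{13153}\right)}$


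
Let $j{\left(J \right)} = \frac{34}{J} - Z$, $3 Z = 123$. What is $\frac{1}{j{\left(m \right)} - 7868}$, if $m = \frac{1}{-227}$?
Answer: $- \frac{1}{15627} \approx -6.3992 \cdot 10^{-5}$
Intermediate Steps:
$Z = 41$ ($Z = \frac{1}{3} \cdot 123 = 41$)
$m = - \frac{1}{227} \approx -0.0044053$
$j{\left(J \right)} = -41 + \frac{34}{J}$ ($j{\left(J \right)} = \frac{34}{J} - 41 = -41 + \frac{34}{J}$)
$\frac{1}{j{\left(m \right)} - 7868} = \frac{1}{\left(-41 + \frac{34}{- \frac{1}{227}}\right) - 7868} = \frac{1}{\left(-41 + 34 \left(-227\right)\right) - 7868} = \frac{1}{\left(-41 - 7718\right) - 7868} = \frac{1}{-7759 - 7868} = \frac{1}{-15627} = - \frac{1}{15627}$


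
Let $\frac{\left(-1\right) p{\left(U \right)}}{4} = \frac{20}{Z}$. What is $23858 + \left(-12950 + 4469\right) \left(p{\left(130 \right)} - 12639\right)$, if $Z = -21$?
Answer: $\frac{750280359}{7} \approx 1.0718 \cdot 10^{8}$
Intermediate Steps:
$p{\left(U \right)} = \frac{80}{21}$ ($p{\left(U \right)} = - 4 \frac{20}{-21} = - 4 \cdot 20 \left(- \frac{1}{21}\right) = \left(-4\right) \left(- \frac{20}{21}\right) = \frac{80}{21}$)
$23858 + \left(-12950 + 4469\right) \left(p{\left(130 \right)} - 12639\right) = 23858 + \left(-12950 + 4469\right) \left(\frac{80}{21} - 12639\right) = 23858 - - \frac{750113353}{7} = 23858 + \frac{750113353}{7} = \frac{750280359}{7}$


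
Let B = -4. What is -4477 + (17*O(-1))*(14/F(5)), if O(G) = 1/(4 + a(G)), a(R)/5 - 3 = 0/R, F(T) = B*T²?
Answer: -4253269/950 ≈ -4477.1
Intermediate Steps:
F(T) = -4*T²
a(R) = 15 (a(R) = 15 + 5*(0/R) = 15 + 5*0 = 15 + 0 = 15)
O(G) = 1/19 (O(G) = 1/(4 + 15) = 1/19)
-4477 + (17*O(-1))*(14/F(5)) = -4477 + (17*(1/19))*(14/((-4*5²))) = -4477 + 17*(14/((-4*25)))/19 = -4477 + 17*(14/(-100))/19 = -4477 + 17*(14*(-1/100))/19 = -4477 + (17/19)*(-7/50) = -4477 - 119/950 = -4253269/950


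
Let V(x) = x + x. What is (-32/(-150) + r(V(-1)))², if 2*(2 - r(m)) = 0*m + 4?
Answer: 256/5625 ≈ 0.045511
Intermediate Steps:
V(x) = 2*x
r(m) = 0 (r(m) = 2 - (0*m + 4)/2 = 2 - (0 + 4)/2 = 2 - ½*4 = 2 - 2 = 0)
(-32/(-150) + r(V(-1)))² = (-32/(-150) + 0)² = (-32*(-1/150) + 0)² = (16/75 + 0)² = (16/75)² = 256/5625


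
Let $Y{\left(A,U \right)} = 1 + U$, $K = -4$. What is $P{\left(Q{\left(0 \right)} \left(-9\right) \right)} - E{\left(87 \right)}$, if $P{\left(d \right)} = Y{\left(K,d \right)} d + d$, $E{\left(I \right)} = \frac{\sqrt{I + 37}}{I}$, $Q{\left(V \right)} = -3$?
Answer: $783 - \frac{2 \sqrt{31}}{87} \approx 782.87$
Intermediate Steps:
$E{\left(I \right)} = \frac{\sqrt{37 + I}}{I}$
$P{\left(d \right)} = d + d \left(1 + d\right)$ ($P{\left(d \right)} = \left(1 + d\right) d + d = d \left(1 + d\right) + d = d + d \left(1 + d\right)$)
$P{\left(Q{\left(0 \right)} \left(-9\right) \right)} - E{\left(87 \right)} = \left(-3\right) \left(-9\right) \left(2 - -27\right) - \frac{\sqrt{37 + 87}}{87} = 27 \left(2 + 27\right) - \frac{\sqrt{124}}{87} = 27 \cdot 29 - \frac{2 \sqrt{31}}{87} = 783 - \frac{2 \sqrt{31}}{87}$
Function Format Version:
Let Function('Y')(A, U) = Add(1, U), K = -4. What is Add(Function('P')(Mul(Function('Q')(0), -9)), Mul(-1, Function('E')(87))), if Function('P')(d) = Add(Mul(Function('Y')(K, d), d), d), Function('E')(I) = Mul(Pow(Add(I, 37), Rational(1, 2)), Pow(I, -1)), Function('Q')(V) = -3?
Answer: Add(783, Mul(Rational(-2, 87), Pow(31, Rational(1, 2)))) ≈ 782.87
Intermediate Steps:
Function('E')(I) = Mul(Pow(I, -1), Pow(Add(37, I), Rational(1, 2))) (Function('E')(I) = Mul(Pow(Add(37, I), Rational(1, 2)), Pow(I, -1)) = Mul(Pow(I, -1), Pow(Add(37, I), Rational(1, 2))))
Function('P')(d) = Add(d, Mul(d, Add(1, d))) (Function('P')(d) = Add(Mul(Add(1, d), d), d) = Add(Mul(d, Add(1, d)), d) = Add(d, Mul(d, Add(1, d))))
Add(Function('P')(Mul(Function('Q')(0), -9)), Mul(-1, Function('E')(87))) = Add(Mul(Mul(-3, -9), Add(2, Mul(-3, -9))), Mul(-1, Mul(Pow(87, -1), Pow(Add(37, 87), Rational(1, 2))))) = Add(Mul(27, Add(2, 27)), Mul(-1, Mul(Rational(1, 87), Pow(124, Rational(1, 2))))) = Add(Mul(27, 29), Mul(-1, Mul(Rational(1, 87), Mul(2, Pow(31, Rational(1, 2)))))) = Add(783, Mul(-1, Mul(Rational(2, 87), Pow(31, Rational(1, 2))))) = Add(783, Mul(Rational(-2, 87), Pow(31, Rational(1, 2))))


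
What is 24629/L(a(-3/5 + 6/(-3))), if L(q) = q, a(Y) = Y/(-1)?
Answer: 123145/13 ≈ 9472.7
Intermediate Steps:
a(Y) = -Y (a(Y) = Y*(-1) = -Y)
24629/L(a(-3/5 + 6/(-3))) = 24629/((-(-3/5 + 6/(-3)))) = 24629/((-(-3*⅕ + 6*(-⅓)))) = 24629/((-(-⅗ - 2))) = 24629/((-1*(-13/5))) = 24629/(13/5) = 24629*(5/13) = 123145/13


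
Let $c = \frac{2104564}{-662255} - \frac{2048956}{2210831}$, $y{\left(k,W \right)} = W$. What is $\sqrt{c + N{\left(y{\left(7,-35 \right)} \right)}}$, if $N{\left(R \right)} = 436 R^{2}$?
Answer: $\frac{2 \sqrt{48276900730278466012544505}}{19014725765} \approx 730.82$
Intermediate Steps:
$c = - \frac{78048918032}{19014725765}$ ($c = 2104564 \left(- \frac{1}{662255}\right) - \frac{292708}{315833} = - \frac{191324}{60205} - \frac{292708}{315833} = - \frac{78048918032}{19014725765} \approx -4.1047$)
$\sqrt{c + N{\left(y{\left(7,-35 \right)} \right)}} = \sqrt{- \frac{78048918032}{19014725765} + 436 \left(-35\right)^{2}} = \sqrt{- \frac{78048918032}{19014725765} + 436 \cdot 1225} = \sqrt{- \frac{78048918032}{19014725765} + 534100} = \sqrt{\frac{10155686982168468}{19014725765}} = \frac{2 \sqrt{48276900730278466012544505}}{19014725765}$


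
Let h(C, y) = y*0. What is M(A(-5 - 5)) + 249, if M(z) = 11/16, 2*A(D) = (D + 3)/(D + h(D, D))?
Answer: 3995/16 ≈ 249.69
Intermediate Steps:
h(C, y) = 0
A(D) = (3 + D)/(2*D) (A(D) = ((D + 3)/(D + 0))/2 = ((3 + D)/D)/2 = (3 + D)/(2*D))
M(z) = 11/16 (M(z) = 11*(1/16) = 11/16)
M(A(-5 - 5)) + 249 = 11/16 + 249 = 3995/16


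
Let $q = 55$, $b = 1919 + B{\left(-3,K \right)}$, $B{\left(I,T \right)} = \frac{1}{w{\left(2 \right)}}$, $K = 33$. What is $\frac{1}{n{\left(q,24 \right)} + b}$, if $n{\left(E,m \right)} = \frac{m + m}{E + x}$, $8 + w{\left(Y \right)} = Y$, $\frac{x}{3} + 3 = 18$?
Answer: $\frac{150}{287897} \approx 0.00052102$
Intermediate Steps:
$x = 45$ ($x = -9 + 3 \cdot 18 = -9 + 54 = 45$)
$w{\left(Y \right)} = -8 + Y$
$B{\left(I,T \right)} = - \frac{1}{6}$ ($B{\left(I,T \right)} = \frac{1}{-8 + 2} = \frac{1}{-6} = - \frac{1}{6}$)
$b = \frac{11513}{6}$ ($b = 1919 - \frac{1}{6} = \frac{11513}{6} \approx 1918.8$)
$n{\left(E,m \right)} = \frac{2 m}{45 + E}$ ($n{\left(E,m \right)} = \frac{m + m}{E + 45} = \frac{2 m}{45 + E}$)
$\frac{1}{n{\left(q,24 \right)} + b} = \frac{1}{2 \cdot 24 \frac{1}{45 + 55} + \frac{11513}{6}} = \frac{1}{2 \cdot 24 \cdot \frac{1}{100} + \frac{11513}{6}} = \frac{1}{\frac{12}{25} + \frac{11513}{6}} = \frac{1}{\frac{287897}{150}} = \frac{150}{287897}$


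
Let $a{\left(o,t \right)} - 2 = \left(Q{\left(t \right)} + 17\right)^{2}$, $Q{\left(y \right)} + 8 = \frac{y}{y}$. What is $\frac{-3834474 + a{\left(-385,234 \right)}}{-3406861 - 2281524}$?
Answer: $\frac{3834372}{5688385} \approx 0.67407$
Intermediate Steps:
$Q{\left(y \right)} = -7$ ($Q{\left(y \right)} = -8 + \frac{y}{y} = -8 + 1 = -7$)
$a{\left(o,t \right)} = 102$ ($a{\left(o,t \right)} = 2 + \left(-7 + 17\right)^{2} = 2 + 10^{2} = 2 + 100 = 102$)
$\frac{-3834474 + a{\left(-385,234 \right)}}{-3406861 - 2281524} = \frac{-3834474 + 102}{-3406861 - 2281524} = - \frac{3834372}{-5688385} = \left(-3834372\right) \left(- \frac{1}{5688385}\right) = \frac{3834372}{5688385}$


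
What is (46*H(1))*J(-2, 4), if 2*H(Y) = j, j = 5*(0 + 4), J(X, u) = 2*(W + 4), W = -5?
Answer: -920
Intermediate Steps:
J(X, u) = -2 (J(X, u) = 2*(-5 + 4) = 2*(-1) = -2)
j = 20 (j = 5*4 = 20)
H(Y) = 10 (H(Y) = (1/2)*20 = 10)
(46*H(1))*J(-2, 4) = (46*10)*(-2) = 460*(-2) = -920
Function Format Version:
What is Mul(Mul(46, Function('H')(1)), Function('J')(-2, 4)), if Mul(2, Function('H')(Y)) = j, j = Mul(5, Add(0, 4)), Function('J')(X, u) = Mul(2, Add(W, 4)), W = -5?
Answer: -920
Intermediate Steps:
Function('J')(X, u) = -2 (Function('J')(X, u) = Mul(2, Add(-5, 4)) = Mul(2, -1) = -2)
j = 20 (j = Mul(5, 4) = 20)
Function('H')(Y) = 10 (Function('H')(Y) = Mul(Rational(1, 2), 20) = 10)
Mul(Mul(46, Function('H')(1)), Function('J')(-2, 4)) = Mul(Mul(46, 10), -2) = Mul(460, -2) = -920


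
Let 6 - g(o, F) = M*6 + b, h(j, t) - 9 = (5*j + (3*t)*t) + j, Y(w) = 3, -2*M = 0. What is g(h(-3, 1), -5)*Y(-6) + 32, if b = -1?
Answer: 53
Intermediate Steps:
M = 0 (M = -1/2*0 = 0)
h(j, t) = 9 + 3*t**2 + 6*j (h(j, t) = 9 + ((5*j + (3*t)*t) + j) = 9 + ((5*j + 3*t**2) + j) = 9 + ((3*t**2 + 5*j) + j) = 9 + (3*t**2 + 6*j) = 9 + 3*t**2 + 6*j)
g(o, F) = 7 (g(o, F) = 6 - (0*6 - 1) = 6 - (0 - 1) = 6 - 1*(-1) = 6 + 1 = 7)
g(h(-3, 1), -5)*Y(-6) + 32 = 7*3 + 32 = 21 + 32 = 53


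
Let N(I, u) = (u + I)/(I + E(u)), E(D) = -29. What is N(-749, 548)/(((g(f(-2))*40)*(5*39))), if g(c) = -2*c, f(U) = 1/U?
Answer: 67/2022800 ≈ 3.3122e-5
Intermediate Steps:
f(U) = 1/U
N(I, u) = (I + u)/(-29 + I) (N(I, u) = (u + I)/(I - 29) = (I + u)/(-29 + I))
N(-749, 548)/(((g(f(-2))*40)*(5*39))) = ((-749 + 548)/(-29 - 749))/(((-2/(-2)*40)*(5*39))) = (-201/(-778))/(((-2*(-½)*40)*195)) = (-1/778*(-201))/(((1*40)*195)) = 201/(778*((40*195))) = (201/778)/7800 = (201/778)*(1/7800) = 67/2022800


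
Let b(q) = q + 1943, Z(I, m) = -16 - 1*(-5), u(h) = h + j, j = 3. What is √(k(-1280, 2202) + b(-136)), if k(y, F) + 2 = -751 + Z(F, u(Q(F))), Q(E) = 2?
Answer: √1043 ≈ 32.296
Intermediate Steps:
u(h) = 3 + h (u(h) = h + 3 = 3 + h)
Z(I, m) = -11 (Z(I, m) = -16 + 5 = -11)
b(q) = 1943 + q
k(y, F) = -764 (k(y, F) = -2 + (-751 - 11) = -2 - 762 = -764)
√(k(-1280, 2202) + b(-136)) = √(-764 + (1943 - 136)) = √(-764 + 1807) = √1043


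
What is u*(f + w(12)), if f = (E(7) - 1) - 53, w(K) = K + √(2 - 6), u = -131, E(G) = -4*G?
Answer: 9170 - 262*I ≈ 9170.0 - 262.0*I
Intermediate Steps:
w(K) = K + 2*I (w(K) = K + √(-4) = K + 2*I)
f = -82 (f = (-4*7 - 1) - 53 = (-28 - 1) - 53 = -29 - 53 = -82)
u*(f + w(12)) = -131*(-82 + (12 + 2*I)) = -131*(-70 + 2*I) = 9170 - 262*I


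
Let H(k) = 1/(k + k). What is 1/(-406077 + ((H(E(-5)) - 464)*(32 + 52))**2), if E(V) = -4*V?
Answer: 100/151855880421 ≈ 6.5852e-10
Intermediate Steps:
H(k) = 1/(2*k)
1/(-406077 + ((H(E(-5)) - 464)*(32 + 52))**2) = 1/(-406077 + ((1/(2*((-4*(-5)))) - 464)*(32 + 52))**2) = 1/(-406077 + (((1/2)/20 - 464)*84)**2) = 1/(-406077 + (((1/2)*(1/20) - 464)*84)**2) = 1/(-406077 + ((1/40 - 464)*84)**2) = 1/(-406077 + (-18559/40*84)**2) = 1/(-406077 + (-389739/10)**2) = 1/(-406077 + 151896488121/100) = 1/(151855880421/100) = 100/151855880421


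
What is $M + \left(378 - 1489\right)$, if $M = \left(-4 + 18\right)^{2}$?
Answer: $-915$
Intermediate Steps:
$M = 196$ ($M = 14^{2} = 196$)
$M + \left(378 - 1489\right) = 196 + \left(378 - 1489\right) = 196 - 1111 = -915$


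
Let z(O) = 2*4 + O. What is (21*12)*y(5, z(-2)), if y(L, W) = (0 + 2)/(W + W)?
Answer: 42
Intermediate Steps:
z(O) = 8 + O
y(L, W) = 1/W (y(L, W) = 2/((2*W)) = 2*(1/(2*W)) = 1/W)
(21*12)*y(5, z(-2)) = (21*12)/(8 - 2) = 252/6 = 252*(⅙) = 42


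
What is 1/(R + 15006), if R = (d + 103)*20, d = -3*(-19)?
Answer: 1/18206 ≈ 5.4927e-5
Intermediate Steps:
d = 57
R = 3200 (R = (57 + 103)*20 = 160*20 = 3200)
1/(R + 15006) = 1/(3200 + 15006) = 1/18206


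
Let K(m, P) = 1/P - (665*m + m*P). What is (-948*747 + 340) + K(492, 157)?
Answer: -174621679/157 ≈ -1.1122e+6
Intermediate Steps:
K(m, P) = 1/P - 665*m - P*m (K(m, P) = 1/P - (665*m + P*m) = 1/P + (-665*m - P*m) = 1/P - 665*m - P*m)
(-948*747 + 340) + K(492, 157) = (-948*747 + 340) + (1 - 1*157*492*(665 + 157))/157 = (-708156 + 340) + (1 - 1*157*492*822)/157 = -707816 + (1 - 63494568)/157 = -707816 + (1/157)*(-63494567) = -707816 - 63494567/157 = -174621679/157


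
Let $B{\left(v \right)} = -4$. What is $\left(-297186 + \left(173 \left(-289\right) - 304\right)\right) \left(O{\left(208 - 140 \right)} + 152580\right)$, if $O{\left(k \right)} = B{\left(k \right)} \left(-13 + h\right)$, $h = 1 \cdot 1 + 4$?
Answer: $-53030686044$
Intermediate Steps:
$h = 5$ ($h = 1 + 4 = 5$)
$O{\left(k \right)} = 32$ ($O{\left(k \right)} = - 4 \left(-13 + 5\right) = \left(-4\right) \left(-8\right) = 32$)
$\left(-297186 + \left(173 \left(-289\right) - 304\right)\right) \left(O{\left(208 - 140 \right)} + 152580\right) = \left(-297186 + \left(173 \left(-289\right) - 304\right)\right) \left(32 + 152580\right) = \left(-297186 - 50301\right) 152612 = \left(-347487\right) 152612 = -53030686044$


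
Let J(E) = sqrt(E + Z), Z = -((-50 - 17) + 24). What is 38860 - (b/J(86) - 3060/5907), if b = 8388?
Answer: 76516360/1969 - 2796*sqrt(129)/43 ≈ 38122.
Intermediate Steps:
Z = 43 (Z = -(-67 + 24) = -1*(-43) = 43)
J(E) = sqrt(43 + E) (J(E) = sqrt(E + 43) = sqrt(43 + E))
38860 - (b/J(86) - 3060/5907) = 38860 - (8388/(sqrt(43 + 86)) - 3060/5907) = 38860 - (8388/(sqrt(129)) - 3060*1/5907) = 38860 - (8388*(sqrt(129)/129) - 1020/1969) = 38860 - (2796*sqrt(129)/43 - 1020/1969) = 38860 - (-1020/1969 + 2796*sqrt(129)/43) = 38860 + (1020/1969 - 2796*sqrt(129)/43) = 76516360/1969 - 2796*sqrt(129)/43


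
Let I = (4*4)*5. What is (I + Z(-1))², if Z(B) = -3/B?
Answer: 6889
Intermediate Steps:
I = 80 (I = 16*5 = 80)
(I + Z(-1))² = (80 - 3/(-1))² = (80 - 3*(-1))² = (80 + 3)² = 83² = 6889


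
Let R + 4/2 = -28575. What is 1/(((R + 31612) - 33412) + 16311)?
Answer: -1/14066 ≈ -7.1093e-5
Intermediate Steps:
R = -28577 (R = -2 - 28575 = -28577)
1/(((R + 31612) - 33412) + 16311) = 1/(((-28577 + 31612) - 33412) + 16311) = 1/((3035 - 33412) + 16311) = 1/(-30377 + 16311) = 1/(-14066) = -1/14066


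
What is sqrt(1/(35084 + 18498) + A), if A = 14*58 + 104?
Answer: 3*sqrt(292207132974)/53582 ≈ 30.266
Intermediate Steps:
A = 916 (A = 812 + 104 = 916)
sqrt(1/(35084 + 18498) + A) = sqrt(1/(35084 + 18498) + 916) = sqrt(1/53582 + 916) = sqrt(49081113/53582) = 3*sqrt(292207132974)/53582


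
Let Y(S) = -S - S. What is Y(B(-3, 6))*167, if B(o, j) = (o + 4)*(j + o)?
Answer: -1002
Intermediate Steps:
B(o, j) = (4 + o)*(j + o)
Y(S) = -2*S
Y(B(-3, 6))*167 = -2*((-3)² + 4*6 + 4*(-3) + 6*(-3))*167 = -2*(9 + 24 - 12 - 18)*167 = -2*3*167 = -6*167 = -1002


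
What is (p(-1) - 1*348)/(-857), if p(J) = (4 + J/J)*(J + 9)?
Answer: 308/857 ≈ 0.35939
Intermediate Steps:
p(J) = 45 + 5*J (p(J) = (4 + 1)*(9 + J) = 5*(9 + J) = 45 + 5*J)
(p(-1) - 1*348)/(-857) = ((45 + 5*(-1)) - 1*348)/(-857) = ((45 - 5) - 348)*(-1/857) = (40 - 348)*(-1/857) = -308*(-1/857) = 308/857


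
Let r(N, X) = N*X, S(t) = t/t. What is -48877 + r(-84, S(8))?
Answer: -48961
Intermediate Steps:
S(t) = 1
-48877 + r(-84, S(8)) = -48877 - 84*1 = -48877 - 84 = -48961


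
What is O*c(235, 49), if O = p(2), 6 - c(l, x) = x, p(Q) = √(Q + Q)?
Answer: -86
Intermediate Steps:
p(Q) = √2*√Q (p(Q) = √(2*Q) = √2*√Q)
c(l, x) = 6 - x
O = 2 (O = √2*√2 = 2)
O*c(235, 49) = 2*(6 - 1*49) = 2*(6 - 49) = 2*(-43) = -86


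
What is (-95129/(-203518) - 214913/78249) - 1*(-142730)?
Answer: 2272950370916047/15925079982 ≈ 1.4273e+5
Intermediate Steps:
(-95129/(-203518) - 214913/78249) - 1*(-142730) = (-95129*(-1/203518) - 214913*1/78249) + 142730 = (95129/203518 - 214913/78249) + 142730 = -36294914813/15925079982 + 142730 = 2272950370916047/15925079982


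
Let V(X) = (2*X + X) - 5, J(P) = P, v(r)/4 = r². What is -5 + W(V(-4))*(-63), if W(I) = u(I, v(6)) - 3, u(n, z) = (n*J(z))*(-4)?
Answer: -616712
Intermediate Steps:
v(r) = 4*r²
u(n, z) = -4*n*z (u(n, z) = (n*z)*(-4) = -4*n*z)
V(X) = -5 + 3*X (V(X) = 3*X - 5 = -5 + 3*X)
W(I) = -3 - 576*I (W(I) = -4*I*4*6² - 3 = -4*I*4*36 - 3 = -4*I*144 - 3 = -576*I - 3 = -3 - 576*I)
-5 + W(V(-4))*(-63) = -5 + (-3 - 576*(-5 + 3*(-4)))*(-63) = -5 + (-3 - 576*(-5 - 12))*(-63) = -5 + (-3 - 576*(-17))*(-63) = -5 + (-3 + 9792)*(-63) = -5 + 9789*(-63) = -5 - 616707 = -616712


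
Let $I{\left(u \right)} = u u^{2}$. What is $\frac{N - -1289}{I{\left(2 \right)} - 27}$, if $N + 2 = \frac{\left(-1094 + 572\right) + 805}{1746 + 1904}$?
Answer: $- \frac{4697833}{69350} \approx -67.741$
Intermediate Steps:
$I{\left(u \right)} = u^{3}$
$N = - \frac{7017}{3650}$ ($N = -2 + \frac{\left(-1094 + 572\right) + 805}{1746 + 1904} = -2 + \frac{-522 + 805}{3650} = -2 + 283 \cdot \frac{1}{3650} = -2 + \frac{283}{3650} = - \frac{7017}{3650} \approx -1.9225$)
$\frac{N - -1289}{I{\left(2 \right)} - 27} = \frac{- \frac{7017}{3650} - -1289}{2^{3} - 27} = \frac{- \frac{7017}{3650} + 1289}{8 - 27} = \frac{1}{-19} \cdot \frac{4697833}{3650} = \left(- \frac{1}{19}\right) \frac{4697833}{3650} = - \frac{4697833}{69350}$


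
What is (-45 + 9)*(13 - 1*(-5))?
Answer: -648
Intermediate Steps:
(-45 + 9)*(13 - 1*(-5)) = -36*(13 + 5) = -36*18 = -648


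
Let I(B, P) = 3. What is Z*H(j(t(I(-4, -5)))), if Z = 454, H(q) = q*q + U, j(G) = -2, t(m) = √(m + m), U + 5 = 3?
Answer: 908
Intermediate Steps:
U = -2 (U = -5 + 3 = -2)
t(m) = √2*√m (t(m) = √(2*m) = √2*√m)
H(q) = -2 + q² (H(q) = q*q - 2 = q² - 2 = -2 + q²)
Z*H(j(t(I(-4, -5)))) = 454*(-2 + (-2)²) = 454*(-2 + 4) = 454*2 = 908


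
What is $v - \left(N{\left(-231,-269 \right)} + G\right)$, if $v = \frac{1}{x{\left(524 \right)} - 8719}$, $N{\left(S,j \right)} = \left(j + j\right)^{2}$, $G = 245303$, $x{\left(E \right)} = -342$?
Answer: $- \frac{4845342568}{9061} \approx -5.3475 \cdot 10^{5}$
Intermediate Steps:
$N{\left(S,j \right)} = 4 j^{2}$ ($N{\left(S,j \right)} = \left(2 j\right)^{2} = 4 j^{2}$)
$v = - \frac{1}{9061}$ ($v = \frac{1}{-342 - 8719} = \frac{1}{-9061} = - \frac{1}{9061} \approx -0.00011036$)
$v - \left(N{\left(-231,-269 \right)} + G\right) = - \frac{1}{9061} - \left(4 \left(-269\right)^{2} + 245303\right) = - \frac{1}{9061} - \left(4 \cdot 72361 + 245303\right) = - \frac{1}{9061} - \left(289444 + 245303\right) = - \frac{1}{9061} - 534747 = - \frac{4845342568}{9061}$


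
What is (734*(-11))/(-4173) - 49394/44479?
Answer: 153002284/185610867 ≈ 0.82432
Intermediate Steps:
(734*(-11))/(-4173) - 49394/44479 = -8074*(-1/4173) - 49394*1/44479 = 8074/4173 - 49394/44479 = 153002284/185610867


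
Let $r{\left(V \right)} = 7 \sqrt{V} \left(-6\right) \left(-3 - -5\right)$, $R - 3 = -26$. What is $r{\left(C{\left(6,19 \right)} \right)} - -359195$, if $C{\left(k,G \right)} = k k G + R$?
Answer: $359195 - 84 \sqrt{661} \approx 3.5704 \cdot 10^{5}$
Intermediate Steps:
$R = -23$ ($R = 3 - 26 = -23$)
$C{\left(k,G \right)} = -23 + G k^{2}$ ($C{\left(k,G \right)} = k k G - 23 = k^{2} G - 23 = G k^{2} - 23 = -23 + G k^{2}$)
$r{\left(V \right)} = - 84 \sqrt{V}$ ($r{\left(V \right)} = - 42 \sqrt{V} \left(-3 + 5\right) = - 42 \sqrt{V} 2 = - 84 \sqrt{V}$)
$r{\left(C{\left(6,19 \right)} \right)} - -359195 = - 84 \sqrt{-23 + 19 \cdot 6^{2}} - -359195 = - 84 \sqrt{-23 + 19 \cdot 36} + 359195 = - 84 \sqrt{-23 + 684} + 359195 = - 84 \sqrt{661} + 359195 = 359195 - 84 \sqrt{661}$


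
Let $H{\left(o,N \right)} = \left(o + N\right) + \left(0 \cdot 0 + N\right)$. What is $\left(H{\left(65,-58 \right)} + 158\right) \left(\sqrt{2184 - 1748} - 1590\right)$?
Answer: $-170130 + 214 \sqrt{109} \approx -1.679 \cdot 10^{5}$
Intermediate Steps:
$H{\left(o,N \right)} = o + 2 N$ ($H{\left(o,N \right)} = \left(N + o\right) + \left(0 + N\right) = \left(N + o\right) + N = o + 2 N$)
$\left(H{\left(65,-58 \right)} + 158\right) \left(\sqrt{2184 - 1748} - 1590\right) = \left(\left(65 + 2 \left(-58\right)\right) + 158\right) \left(\sqrt{2184 - 1748} - 1590\right) = \left(\left(65 - 116\right) + 158\right) \left(\sqrt{436} - 1590\right) = \left(-51 + 158\right) \left(2 \sqrt{109} - 1590\right) = 107 \left(-1590 + 2 \sqrt{109}\right) = -170130 + 214 \sqrt{109}$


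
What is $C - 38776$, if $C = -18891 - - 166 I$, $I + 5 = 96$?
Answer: $-42561$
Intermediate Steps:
$I = 91$ ($I = -5 + 96 = 91$)
$C = -3785$ ($C = -18891 - \left(-166\right) 91 = -18891 - -15106 = -18891 + 15106 = -3785$)
$C - 38776 = -3785 - 38776 = -42561$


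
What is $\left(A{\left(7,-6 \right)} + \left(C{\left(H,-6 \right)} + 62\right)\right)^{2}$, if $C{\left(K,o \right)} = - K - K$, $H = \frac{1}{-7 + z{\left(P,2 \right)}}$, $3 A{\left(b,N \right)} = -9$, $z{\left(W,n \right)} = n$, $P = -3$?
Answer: $\frac{88209}{25} \approx 3528.4$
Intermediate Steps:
$A{\left(b,N \right)} = -3$ ($A{\left(b,N \right)} = \frac{1}{3} \left(-9\right) = -3$)
$H = - \frac{1}{5}$ ($H = \frac{1}{-7 + 2} = \frac{1}{-5} = - \frac{1}{5} \approx -0.2$)
$C{\left(K,o \right)} = - 2 K$
$\left(A{\left(7,-6 \right)} + \left(C{\left(H,-6 \right)} + 62\right)\right)^{2} = \left(-3 + \left(\left(-2\right) \left(- \frac{1}{5}\right) + 62\right)\right)^{2} = \left(-3 + \left(\frac{2}{5} + 62\right)\right)^{2} = \left(-3 + \frac{312}{5}\right)^{2} = \left(\frac{297}{5}\right)^{2} = \frac{88209}{25}$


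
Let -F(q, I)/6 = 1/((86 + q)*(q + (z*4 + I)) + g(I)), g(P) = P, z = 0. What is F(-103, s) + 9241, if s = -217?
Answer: 16088579/1741 ≈ 9241.0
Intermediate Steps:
F(q, I) = -6/(I + (86 + q)*(I + q)) (F(q, I) = -6/((86 + q)*(q + (0*4 + I)) + I) = -6/((86 + q)*(q + (0 + I)) + I) = -6/((86 + q)*(q + I) + I) = -6/((86 + q)*(I + q) + I) = -6/(I + (86 + q)*(I + q)))
F(-103, s) + 9241 = -6/((-103)² + 86*(-103) + 87*(-217) - 217*(-103)) + 9241 = -6/(10609 - 8858 - 18879 + 22351) + 9241 = -6/5223 + 9241 = -6*1/5223 + 9241 = -2/1741 + 9241 = 16088579/1741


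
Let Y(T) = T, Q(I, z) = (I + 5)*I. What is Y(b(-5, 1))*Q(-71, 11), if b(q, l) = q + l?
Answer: -18744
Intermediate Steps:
b(q, l) = l + q
Q(I, z) = I*(5 + I) (Q(I, z) = (5 + I)*I = I*(5 + I))
Y(b(-5, 1))*Q(-71, 11) = (1 - 5)*(-71*(5 - 71)) = -(-284)*(-66) = -4*4686 = -18744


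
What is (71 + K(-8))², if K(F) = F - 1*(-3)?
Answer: 4356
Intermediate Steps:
K(F) = 3 + F (K(F) = F + 3 = 3 + F)
(71 + K(-8))² = (71 + (3 - 8))² = (71 - 5)² = 66² = 4356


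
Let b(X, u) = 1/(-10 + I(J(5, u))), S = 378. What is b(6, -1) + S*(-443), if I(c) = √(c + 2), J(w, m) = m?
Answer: -1507087/9 ≈ -1.6745e+5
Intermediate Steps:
I(c) = √(2 + c)
b(X, u) = 1/(-10 + √(2 + u))
b(6, -1) + S*(-443) = 1/(-10 + √(2 - 1)) + 378*(-443) = 1/(-10 + √1) - 167454 = 1/(-10 + 1) - 167454 = 1/(-9) - 167454 = -⅑ - 167454 = -1507087/9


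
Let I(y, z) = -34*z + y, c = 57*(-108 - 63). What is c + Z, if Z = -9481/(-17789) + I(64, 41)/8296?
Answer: -719191663181/73788772 ≈ -9746.6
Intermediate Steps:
c = -9747 (c = 57*(-171) = -9747)
I(y, z) = y - 34*z
Z = 27497503/73788772 (Z = -9481/(-17789) + (64 - 34*41)/8296 = -9481*(-1/17789) + (64 - 1394)*(1/8296) = 9481/17789 - 1330*1/8296 = 9481/17789 - 665/4148 = 27497503/73788772 ≈ 0.37265)
c + Z = -9747 + 27497503/73788772 = -719191663181/73788772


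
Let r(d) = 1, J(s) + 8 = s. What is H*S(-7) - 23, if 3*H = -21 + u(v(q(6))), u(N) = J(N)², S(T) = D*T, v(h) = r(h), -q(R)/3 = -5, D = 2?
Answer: -461/3 ≈ -153.67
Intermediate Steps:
J(s) = -8 + s
q(R) = 15 (q(R) = -3*(-5) = 15)
v(h) = 1
S(T) = 2*T
u(N) = (-8 + N)²
H = 28/3 (H = (-21 + (-8 + 1)²)/3 = (-21 + (-7)²)/3 = (-21 + 49)/3 = (⅓)*28 = 28/3 ≈ 9.3333)
H*S(-7) - 23 = 28*(2*(-7))/3 - 23 = (28/3)*(-14) - 23 = -392/3 - 23 = -461/3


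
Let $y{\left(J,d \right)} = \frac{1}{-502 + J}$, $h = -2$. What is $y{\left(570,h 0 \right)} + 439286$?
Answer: $\frac{29871449}{68} \approx 4.3929 \cdot 10^{5}$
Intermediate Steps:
$y{\left(570,h 0 \right)} + 439286 = \frac{1}{-502 + 570} + 439286 = \frac{1}{68} + 439286 = \frac{29871449}{68}$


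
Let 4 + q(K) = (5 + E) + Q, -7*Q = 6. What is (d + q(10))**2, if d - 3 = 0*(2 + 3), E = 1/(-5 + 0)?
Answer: 10609/1225 ≈ 8.6604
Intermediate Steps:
Q = -6/7 (Q = -1/7*6 = -6/7 ≈ -0.85714)
E = -1/5 (E = 1/(-5) = -1/5 ≈ -0.20000)
q(K) = -2/35 (q(K) = -4 + ((5 - 1/5) - 6/7) = -4 + (24/5 - 6/7) = -4 + 138/35 = -2/35)
d = 3 (d = 3 + 0*(2 + 3) = 3 + 0*5 = 3 + 0 = 3)
(d + q(10))**2 = (3 - 2/35)**2 = (103/35)**2 = 10609/1225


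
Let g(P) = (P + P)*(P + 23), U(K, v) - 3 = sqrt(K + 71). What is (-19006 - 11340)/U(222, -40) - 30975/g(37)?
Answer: 6590197/21016 - 15173*sqrt(293)/142 ≈ -1515.4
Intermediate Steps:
U(K, v) = 3 + sqrt(71 + K) (U(K, v) = 3 + sqrt(K + 71) = 3 + sqrt(71 + K))
g(P) = 2*P*(23 + P) (g(P) = (2*P)*(23 + P) = 2*P*(23 + P))
(-19006 - 11340)/U(222, -40) - 30975/g(37) = (-19006 - 11340)/(3 + sqrt(71 + 222)) - 30975*1/(74*(23 + 37)) = -30346/(3 + sqrt(293)) - 30975/(2*37*60) = -30346/(3 + sqrt(293)) - 30975/4440 = -30346/(3 + sqrt(293)) - 30975*1/4440 = -30346/(3 + sqrt(293)) - 2065/296 = -2065/296 - 30346/(3 + sqrt(293))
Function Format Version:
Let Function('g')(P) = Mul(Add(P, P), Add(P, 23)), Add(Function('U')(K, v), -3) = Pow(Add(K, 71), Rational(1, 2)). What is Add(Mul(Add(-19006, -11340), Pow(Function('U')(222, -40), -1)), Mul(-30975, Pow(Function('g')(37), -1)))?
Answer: Add(Rational(6590197, 21016), Mul(Rational(-15173, 142), Pow(293, Rational(1, 2)))) ≈ -1515.4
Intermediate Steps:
Function('U')(K, v) = Add(3, Pow(Add(71, K), Rational(1, 2))) (Function('U')(K, v) = Add(3, Pow(Add(K, 71), Rational(1, 2))) = Add(3, Pow(Add(71, K), Rational(1, 2))))
Function('g')(P) = Mul(2, P, Add(23, P)) (Function('g')(P) = Mul(Mul(2, P), Add(23, P)) = Mul(2, P, Add(23, P)))
Add(Mul(Add(-19006, -11340), Pow(Function('U')(222, -40), -1)), Mul(-30975, Pow(Function('g')(37), -1))) = Add(Mul(Add(-19006, -11340), Pow(Add(3, Pow(Add(71, 222), Rational(1, 2))), -1)), Mul(-30975, Pow(Mul(2, 37, Add(23, 37)), -1))) = Add(Mul(-30346, Pow(Add(3, Pow(293, Rational(1, 2))), -1)), Mul(-30975, Pow(Mul(2, 37, 60), -1))) = Add(Mul(-30346, Pow(Add(3, Pow(293, Rational(1, 2))), -1)), Mul(-30975, Pow(4440, -1))) = Add(Mul(-30346, Pow(Add(3, Pow(293, Rational(1, 2))), -1)), Mul(-30975, Rational(1, 4440))) = Add(Mul(-30346, Pow(Add(3, Pow(293, Rational(1, 2))), -1)), Rational(-2065, 296)) = Add(Rational(-2065, 296), Mul(-30346, Pow(Add(3, Pow(293, Rational(1, 2))), -1)))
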